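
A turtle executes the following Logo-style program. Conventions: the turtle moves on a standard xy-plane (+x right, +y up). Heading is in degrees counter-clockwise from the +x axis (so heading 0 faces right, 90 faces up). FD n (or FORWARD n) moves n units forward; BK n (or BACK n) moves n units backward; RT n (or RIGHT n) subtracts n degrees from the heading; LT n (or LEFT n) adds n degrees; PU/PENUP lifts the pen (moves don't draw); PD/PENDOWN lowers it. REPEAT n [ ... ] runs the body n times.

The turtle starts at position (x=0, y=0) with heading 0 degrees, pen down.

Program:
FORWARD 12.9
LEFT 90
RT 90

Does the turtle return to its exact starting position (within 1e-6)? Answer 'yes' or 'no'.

Answer: no

Derivation:
Executing turtle program step by step:
Start: pos=(0,0), heading=0, pen down
FD 12.9: (0,0) -> (12.9,0) [heading=0, draw]
LT 90: heading 0 -> 90
RT 90: heading 90 -> 0
Final: pos=(12.9,0), heading=0, 1 segment(s) drawn

Start position: (0, 0)
Final position: (12.9, 0)
Distance = 12.9; >= 1e-6 -> NOT closed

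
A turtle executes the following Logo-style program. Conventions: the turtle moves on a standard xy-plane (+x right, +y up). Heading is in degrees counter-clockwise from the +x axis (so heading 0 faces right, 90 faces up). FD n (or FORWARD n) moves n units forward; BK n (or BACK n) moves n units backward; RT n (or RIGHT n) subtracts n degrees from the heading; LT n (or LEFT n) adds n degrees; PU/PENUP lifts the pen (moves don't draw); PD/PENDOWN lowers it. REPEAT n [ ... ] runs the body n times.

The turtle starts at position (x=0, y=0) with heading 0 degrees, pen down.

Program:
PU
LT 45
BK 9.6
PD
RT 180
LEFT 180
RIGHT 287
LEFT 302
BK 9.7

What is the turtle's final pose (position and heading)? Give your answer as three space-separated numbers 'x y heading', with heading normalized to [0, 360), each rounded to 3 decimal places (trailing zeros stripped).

Answer: -11.638 -15.189 60

Derivation:
Executing turtle program step by step:
Start: pos=(0,0), heading=0, pen down
PU: pen up
LT 45: heading 0 -> 45
BK 9.6: (0,0) -> (-6.788,-6.788) [heading=45, move]
PD: pen down
RT 180: heading 45 -> 225
LT 180: heading 225 -> 45
RT 287: heading 45 -> 118
LT 302: heading 118 -> 60
BK 9.7: (-6.788,-6.788) -> (-11.638,-15.189) [heading=60, draw]
Final: pos=(-11.638,-15.189), heading=60, 1 segment(s) drawn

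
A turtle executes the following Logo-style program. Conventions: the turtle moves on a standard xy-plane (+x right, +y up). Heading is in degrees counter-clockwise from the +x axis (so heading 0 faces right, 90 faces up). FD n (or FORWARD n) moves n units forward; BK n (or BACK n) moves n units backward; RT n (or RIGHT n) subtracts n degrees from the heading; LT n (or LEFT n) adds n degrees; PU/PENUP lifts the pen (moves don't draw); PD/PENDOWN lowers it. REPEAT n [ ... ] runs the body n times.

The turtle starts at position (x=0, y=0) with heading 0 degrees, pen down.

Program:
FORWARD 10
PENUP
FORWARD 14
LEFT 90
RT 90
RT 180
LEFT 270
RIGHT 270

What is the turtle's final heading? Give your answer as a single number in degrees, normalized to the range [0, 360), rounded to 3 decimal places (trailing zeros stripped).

Executing turtle program step by step:
Start: pos=(0,0), heading=0, pen down
FD 10: (0,0) -> (10,0) [heading=0, draw]
PU: pen up
FD 14: (10,0) -> (24,0) [heading=0, move]
LT 90: heading 0 -> 90
RT 90: heading 90 -> 0
RT 180: heading 0 -> 180
LT 270: heading 180 -> 90
RT 270: heading 90 -> 180
Final: pos=(24,0), heading=180, 1 segment(s) drawn

Answer: 180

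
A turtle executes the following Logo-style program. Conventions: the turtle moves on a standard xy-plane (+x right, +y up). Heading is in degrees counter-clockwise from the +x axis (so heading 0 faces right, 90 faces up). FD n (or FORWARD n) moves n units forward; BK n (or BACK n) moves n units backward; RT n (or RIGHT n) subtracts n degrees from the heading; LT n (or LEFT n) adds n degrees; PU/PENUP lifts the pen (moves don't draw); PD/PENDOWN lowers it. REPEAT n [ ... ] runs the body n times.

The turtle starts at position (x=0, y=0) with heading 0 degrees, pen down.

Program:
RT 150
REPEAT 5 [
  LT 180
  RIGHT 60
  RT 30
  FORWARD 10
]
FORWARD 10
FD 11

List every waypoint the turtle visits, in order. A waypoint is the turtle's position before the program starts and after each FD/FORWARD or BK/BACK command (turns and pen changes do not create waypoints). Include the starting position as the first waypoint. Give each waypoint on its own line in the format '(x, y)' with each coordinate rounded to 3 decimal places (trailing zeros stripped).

Answer: (0, 0)
(5, -8.66)
(13.66, -3.66)
(8.66, 5)
(0, 0)
(5, -8.66)
(10, -17.321)
(15.5, -26.847)

Derivation:
Executing turtle program step by step:
Start: pos=(0,0), heading=0, pen down
RT 150: heading 0 -> 210
REPEAT 5 [
  -- iteration 1/5 --
  LT 180: heading 210 -> 30
  RT 60: heading 30 -> 330
  RT 30: heading 330 -> 300
  FD 10: (0,0) -> (5,-8.66) [heading=300, draw]
  -- iteration 2/5 --
  LT 180: heading 300 -> 120
  RT 60: heading 120 -> 60
  RT 30: heading 60 -> 30
  FD 10: (5,-8.66) -> (13.66,-3.66) [heading=30, draw]
  -- iteration 3/5 --
  LT 180: heading 30 -> 210
  RT 60: heading 210 -> 150
  RT 30: heading 150 -> 120
  FD 10: (13.66,-3.66) -> (8.66,5) [heading=120, draw]
  -- iteration 4/5 --
  LT 180: heading 120 -> 300
  RT 60: heading 300 -> 240
  RT 30: heading 240 -> 210
  FD 10: (8.66,5) -> (0,0) [heading=210, draw]
  -- iteration 5/5 --
  LT 180: heading 210 -> 30
  RT 60: heading 30 -> 330
  RT 30: heading 330 -> 300
  FD 10: (0,0) -> (5,-8.66) [heading=300, draw]
]
FD 10: (5,-8.66) -> (10,-17.321) [heading=300, draw]
FD 11: (10,-17.321) -> (15.5,-26.847) [heading=300, draw]
Final: pos=(15.5,-26.847), heading=300, 7 segment(s) drawn
Waypoints (8 total):
(0, 0)
(5, -8.66)
(13.66, -3.66)
(8.66, 5)
(0, 0)
(5, -8.66)
(10, -17.321)
(15.5, -26.847)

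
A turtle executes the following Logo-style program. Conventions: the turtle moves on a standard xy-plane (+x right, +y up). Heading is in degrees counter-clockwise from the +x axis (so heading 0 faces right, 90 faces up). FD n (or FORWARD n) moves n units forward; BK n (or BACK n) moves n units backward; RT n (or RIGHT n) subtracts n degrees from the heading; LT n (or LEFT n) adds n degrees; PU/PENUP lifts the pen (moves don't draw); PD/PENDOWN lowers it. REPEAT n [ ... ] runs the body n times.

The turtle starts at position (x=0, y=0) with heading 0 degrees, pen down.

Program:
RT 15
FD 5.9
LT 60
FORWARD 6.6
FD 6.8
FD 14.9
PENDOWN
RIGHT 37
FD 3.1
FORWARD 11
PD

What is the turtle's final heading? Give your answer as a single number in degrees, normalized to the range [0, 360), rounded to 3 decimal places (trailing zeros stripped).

Answer: 8

Derivation:
Executing turtle program step by step:
Start: pos=(0,0), heading=0, pen down
RT 15: heading 0 -> 345
FD 5.9: (0,0) -> (5.699,-1.527) [heading=345, draw]
LT 60: heading 345 -> 45
FD 6.6: (5.699,-1.527) -> (10.366,3.14) [heading=45, draw]
FD 6.8: (10.366,3.14) -> (15.174,7.948) [heading=45, draw]
FD 14.9: (15.174,7.948) -> (25.71,18.484) [heading=45, draw]
PD: pen down
RT 37: heading 45 -> 8
FD 3.1: (25.71,18.484) -> (28.78,18.916) [heading=8, draw]
FD 11: (28.78,18.916) -> (39.673,20.446) [heading=8, draw]
PD: pen down
Final: pos=(39.673,20.446), heading=8, 6 segment(s) drawn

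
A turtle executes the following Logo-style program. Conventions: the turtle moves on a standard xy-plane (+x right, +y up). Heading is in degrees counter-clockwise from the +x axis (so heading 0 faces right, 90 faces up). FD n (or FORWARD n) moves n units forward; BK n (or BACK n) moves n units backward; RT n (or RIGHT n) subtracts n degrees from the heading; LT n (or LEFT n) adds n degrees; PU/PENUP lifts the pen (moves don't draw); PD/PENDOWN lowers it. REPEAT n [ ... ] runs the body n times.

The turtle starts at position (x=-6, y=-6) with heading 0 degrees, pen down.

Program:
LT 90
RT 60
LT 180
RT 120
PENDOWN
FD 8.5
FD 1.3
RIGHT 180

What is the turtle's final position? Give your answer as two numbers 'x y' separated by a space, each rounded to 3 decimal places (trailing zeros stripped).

Executing turtle program step by step:
Start: pos=(-6,-6), heading=0, pen down
LT 90: heading 0 -> 90
RT 60: heading 90 -> 30
LT 180: heading 30 -> 210
RT 120: heading 210 -> 90
PD: pen down
FD 8.5: (-6,-6) -> (-6,2.5) [heading=90, draw]
FD 1.3: (-6,2.5) -> (-6,3.8) [heading=90, draw]
RT 180: heading 90 -> 270
Final: pos=(-6,3.8), heading=270, 2 segment(s) drawn

Answer: -6 3.8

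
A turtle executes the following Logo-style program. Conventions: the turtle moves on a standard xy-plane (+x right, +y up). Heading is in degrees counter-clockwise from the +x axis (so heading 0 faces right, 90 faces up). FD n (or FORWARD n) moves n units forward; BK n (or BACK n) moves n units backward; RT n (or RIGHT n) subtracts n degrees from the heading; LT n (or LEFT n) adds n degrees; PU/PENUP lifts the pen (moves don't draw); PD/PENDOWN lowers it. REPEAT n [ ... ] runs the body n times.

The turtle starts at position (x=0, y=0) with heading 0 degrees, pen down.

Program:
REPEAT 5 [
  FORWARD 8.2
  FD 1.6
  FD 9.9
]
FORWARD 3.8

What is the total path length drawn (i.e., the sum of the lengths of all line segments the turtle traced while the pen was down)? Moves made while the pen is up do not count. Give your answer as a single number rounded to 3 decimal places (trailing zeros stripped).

Answer: 102.3

Derivation:
Executing turtle program step by step:
Start: pos=(0,0), heading=0, pen down
REPEAT 5 [
  -- iteration 1/5 --
  FD 8.2: (0,0) -> (8.2,0) [heading=0, draw]
  FD 1.6: (8.2,0) -> (9.8,0) [heading=0, draw]
  FD 9.9: (9.8,0) -> (19.7,0) [heading=0, draw]
  -- iteration 2/5 --
  FD 8.2: (19.7,0) -> (27.9,0) [heading=0, draw]
  FD 1.6: (27.9,0) -> (29.5,0) [heading=0, draw]
  FD 9.9: (29.5,0) -> (39.4,0) [heading=0, draw]
  -- iteration 3/5 --
  FD 8.2: (39.4,0) -> (47.6,0) [heading=0, draw]
  FD 1.6: (47.6,0) -> (49.2,0) [heading=0, draw]
  FD 9.9: (49.2,0) -> (59.1,0) [heading=0, draw]
  -- iteration 4/5 --
  FD 8.2: (59.1,0) -> (67.3,0) [heading=0, draw]
  FD 1.6: (67.3,0) -> (68.9,0) [heading=0, draw]
  FD 9.9: (68.9,0) -> (78.8,0) [heading=0, draw]
  -- iteration 5/5 --
  FD 8.2: (78.8,0) -> (87,0) [heading=0, draw]
  FD 1.6: (87,0) -> (88.6,0) [heading=0, draw]
  FD 9.9: (88.6,0) -> (98.5,0) [heading=0, draw]
]
FD 3.8: (98.5,0) -> (102.3,0) [heading=0, draw]
Final: pos=(102.3,0), heading=0, 16 segment(s) drawn

Segment lengths:
  seg 1: (0,0) -> (8.2,0), length = 8.2
  seg 2: (8.2,0) -> (9.8,0), length = 1.6
  seg 3: (9.8,0) -> (19.7,0), length = 9.9
  seg 4: (19.7,0) -> (27.9,0), length = 8.2
  seg 5: (27.9,0) -> (29.5,0), length = 1.6
  seg 6: (29.5,0) -> (39.4,0), length = 9.9
  seg 7: (39.4,0) -> (47.6,0), length = 8.2
  seg 8: (47.6,0) -> (49.2,0), length = 1.6
  seg 9: (49.2,0) -> (59.1,0), length = 9.9
  seg 10: (59.1,0) -> (67.3,0), length = 8.2
  seg 11: (67.3,0) -> (68.9,0), length = 1.6
  seg 12: (68.9,0) -> (78.8,0), length = 9.9
  seg 13: (78.8,0) -> (87,0), length = 8.2
  seg 14: (87,0) -> (88.6,0), length = 1.6
  seg 15: (88.6,0) -> (98.5,0), length = 9.9
  seg 16: (98.5,0) -> (102.3,0), length = 3.8
Total = 102.3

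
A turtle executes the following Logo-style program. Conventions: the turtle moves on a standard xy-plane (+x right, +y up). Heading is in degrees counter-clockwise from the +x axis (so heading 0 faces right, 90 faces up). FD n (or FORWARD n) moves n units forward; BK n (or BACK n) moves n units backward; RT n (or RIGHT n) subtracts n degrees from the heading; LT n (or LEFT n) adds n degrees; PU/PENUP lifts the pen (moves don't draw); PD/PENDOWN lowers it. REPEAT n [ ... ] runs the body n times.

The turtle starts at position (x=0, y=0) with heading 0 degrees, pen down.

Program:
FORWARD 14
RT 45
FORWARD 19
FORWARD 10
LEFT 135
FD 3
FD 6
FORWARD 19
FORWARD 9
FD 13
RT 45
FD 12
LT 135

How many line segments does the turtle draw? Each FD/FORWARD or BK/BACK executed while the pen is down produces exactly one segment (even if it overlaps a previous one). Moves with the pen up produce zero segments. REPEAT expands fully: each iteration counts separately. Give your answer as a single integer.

Executing turtle program step by step:
Start: pos=(0,0), heading=0, pen down
FD 14: (0,0) -> (14,0) [heading=0, draw]
RT 45: heading 0 -> 315
FD 19: (14,0) -> (27.435,-13.435) [heading=315, draw]
FD 10: (27.435,-13.435) -> (34.506,-20.506) [heading=315, draw]
LT 135: heading 315 -> 90
FD 3: (34.506,-20.506) -> (34.506,-17.506) [heading=90, draw]
FD 6: (34.506,-17.506) -> (34.506,-11.506) [heading=90, draw]
FD 19: (34.506,-11.506) -> (34.506,7.494) [heading=90, draw]
FD 9: (34.506,7.494) -> (34.506,16.494) [heading=90, draw]
FD 13: (34.506,16.494) -> (34.506,29.494) [heading=90, draw]
RT 45: heading 90 -> 45
FD 12: (34.506,29.494) -> (42.991,37.979) [heading=45, draw]
LT 135: heading 45 -> 180
Final: pos=(42.991,37.979), heading=180, 9 segment(s) drawn
Segments drawn: 9

Answer: 9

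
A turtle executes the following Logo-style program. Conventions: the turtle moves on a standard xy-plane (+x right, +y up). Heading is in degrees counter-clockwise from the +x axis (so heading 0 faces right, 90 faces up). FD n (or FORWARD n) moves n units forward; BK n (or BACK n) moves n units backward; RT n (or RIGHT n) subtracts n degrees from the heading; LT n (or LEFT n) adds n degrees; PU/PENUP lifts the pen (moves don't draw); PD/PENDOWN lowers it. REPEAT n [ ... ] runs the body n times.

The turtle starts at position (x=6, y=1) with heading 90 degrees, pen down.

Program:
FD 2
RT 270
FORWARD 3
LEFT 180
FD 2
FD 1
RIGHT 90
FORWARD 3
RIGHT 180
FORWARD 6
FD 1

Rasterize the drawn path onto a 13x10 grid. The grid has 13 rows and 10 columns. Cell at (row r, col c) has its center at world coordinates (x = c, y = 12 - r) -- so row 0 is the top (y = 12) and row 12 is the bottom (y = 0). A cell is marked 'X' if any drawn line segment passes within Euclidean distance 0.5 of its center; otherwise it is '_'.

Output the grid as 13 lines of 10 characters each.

Segment 0: (6,1) -> (6,3)
Segment 1: (6,3) -> (3,3)
Segment 2: (3,3) -> (5,3)
Segment 3: (5,3) -> (6,3)
Segment 4: (6,3) -> (6,-0)
Segment 5: (6,-0) -> (6,6)
Segment 6: (6,6) -> (6,7)

Answer: __________
__________
__________
__________
__________
______X___
______X___
______X___
______X___
___XXXX___
______X___
______X___
______X___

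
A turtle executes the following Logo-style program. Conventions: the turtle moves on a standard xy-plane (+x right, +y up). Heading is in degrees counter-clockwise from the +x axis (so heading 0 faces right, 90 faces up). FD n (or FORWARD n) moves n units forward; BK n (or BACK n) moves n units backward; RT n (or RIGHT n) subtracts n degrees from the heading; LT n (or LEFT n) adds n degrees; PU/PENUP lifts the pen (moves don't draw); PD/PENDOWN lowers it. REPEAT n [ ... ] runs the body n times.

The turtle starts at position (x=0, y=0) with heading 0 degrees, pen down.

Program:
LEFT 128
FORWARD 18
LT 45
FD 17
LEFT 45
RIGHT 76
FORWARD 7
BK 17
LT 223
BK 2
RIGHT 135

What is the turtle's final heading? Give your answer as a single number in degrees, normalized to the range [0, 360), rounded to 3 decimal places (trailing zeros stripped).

Executing turtle program step by step:
Start: pos=(0,0), heading=0, pen down
LT 128: heading 0 -> 128
FD 18: (0,0) -> (-11.082,14.184) [heading=128, draw]
LT 45: heading 128 -> 173
FD 17: (-11.082,14.184) -> (-27.955,16.256) [heading=173, draw]
LT 45: heading 173 -> 218
RT 76: heading 218 -> 142
FD 7: (-27.955,16.256) -> (-33.471,20.566) [heading=142, draw]
BK 17: (-33.471,20.566) -> (-20.075,10.099) [heading=142, draw]
LT 223: heading 142 -> 5
BK 2: (-20.075,10.099) -> (-22.067,9.925) [heading=5, draw]
RT 135: heading 5 -> 230
Final: pos=(-22.067,9.925), heading=230, 5 segment(s) drawn

Answer: 230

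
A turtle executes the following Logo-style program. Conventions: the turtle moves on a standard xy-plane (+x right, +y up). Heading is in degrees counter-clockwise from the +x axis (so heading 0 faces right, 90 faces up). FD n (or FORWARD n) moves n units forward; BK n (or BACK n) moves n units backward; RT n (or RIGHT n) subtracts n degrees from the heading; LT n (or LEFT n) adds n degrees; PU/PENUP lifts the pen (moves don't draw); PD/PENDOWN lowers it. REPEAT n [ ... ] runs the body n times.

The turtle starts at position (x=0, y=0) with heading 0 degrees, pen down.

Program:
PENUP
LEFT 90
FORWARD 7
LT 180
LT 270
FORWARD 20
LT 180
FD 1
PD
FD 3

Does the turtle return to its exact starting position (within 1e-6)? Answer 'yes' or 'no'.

Executing turtle program step by step:
Start: pos=(0,0), heading=0, pen down
PU: pen up
LT 90: heading 0 -> 90
FD 7: (0,0) -> (0,7) [heading=90, move]
LT 180: heading 90 -> 270
LT 270: heading 270 -> 180
FD 20: (0,7) -> (-20,7) [heading=180, move]
LT 180: heading 180 -> 0
FD 1: (-20,7) -> (-19,7) [heading=0, move]
PD: pen down
FD 3: (-19,7) -> (-16,7) [heading=0, draw]
Final: pos=(-16,7), heading=0, 1 segment(s) drawn

Start position: (0, 0)
Final position: (-16, 7)
Distance = 17.464; >= 1e-6 -> NOT closed

Answer: no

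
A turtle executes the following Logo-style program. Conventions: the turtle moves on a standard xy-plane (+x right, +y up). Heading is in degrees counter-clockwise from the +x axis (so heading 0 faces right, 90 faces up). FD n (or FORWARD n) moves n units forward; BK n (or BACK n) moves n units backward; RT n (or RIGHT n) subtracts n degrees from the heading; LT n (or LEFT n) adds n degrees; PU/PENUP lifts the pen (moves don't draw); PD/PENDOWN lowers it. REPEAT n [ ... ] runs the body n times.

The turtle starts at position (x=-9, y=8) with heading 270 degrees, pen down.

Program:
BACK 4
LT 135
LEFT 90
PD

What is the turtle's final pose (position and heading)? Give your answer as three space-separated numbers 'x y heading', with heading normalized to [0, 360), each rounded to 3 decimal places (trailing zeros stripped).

Answer: -9 12 135

Derivation:
Executing turtle program step by step:
Start: pos=(-9,8), heading=270, pen down
BK 4: (-9,8) -> (-9,12) [heading=270, draw]
LT 135: heading 270 -> 45
LT 90: heading 45 -> 135
PD: pen down
Final: pos=(-9,12), heading=135, 1 segment(s) drawn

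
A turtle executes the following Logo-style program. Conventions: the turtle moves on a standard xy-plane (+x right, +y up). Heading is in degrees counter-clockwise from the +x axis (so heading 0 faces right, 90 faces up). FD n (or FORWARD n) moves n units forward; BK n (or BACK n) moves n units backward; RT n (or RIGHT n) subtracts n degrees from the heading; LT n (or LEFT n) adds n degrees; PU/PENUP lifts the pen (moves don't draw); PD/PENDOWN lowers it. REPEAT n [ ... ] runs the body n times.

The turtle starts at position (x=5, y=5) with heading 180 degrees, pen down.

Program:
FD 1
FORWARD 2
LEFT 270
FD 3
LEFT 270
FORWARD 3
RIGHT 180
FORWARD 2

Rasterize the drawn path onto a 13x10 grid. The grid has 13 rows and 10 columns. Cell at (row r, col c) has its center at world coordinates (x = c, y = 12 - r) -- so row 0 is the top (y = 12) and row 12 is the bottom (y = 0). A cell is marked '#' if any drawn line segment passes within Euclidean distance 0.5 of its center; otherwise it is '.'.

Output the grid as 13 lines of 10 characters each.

Segment 0: (5,5) -> (4,5)
Segment 1: (4,5) -> (2,5)
Segment 2: (2,5) -> (2,8)
Segment 3: (2,8) -> (5,8)
Segment 4: (5,8) -> (3,8)

Answer: ..........
..........
..........
..........
..####....
..#.......
..#.......
..####....
..........
..........
..........
..........
..........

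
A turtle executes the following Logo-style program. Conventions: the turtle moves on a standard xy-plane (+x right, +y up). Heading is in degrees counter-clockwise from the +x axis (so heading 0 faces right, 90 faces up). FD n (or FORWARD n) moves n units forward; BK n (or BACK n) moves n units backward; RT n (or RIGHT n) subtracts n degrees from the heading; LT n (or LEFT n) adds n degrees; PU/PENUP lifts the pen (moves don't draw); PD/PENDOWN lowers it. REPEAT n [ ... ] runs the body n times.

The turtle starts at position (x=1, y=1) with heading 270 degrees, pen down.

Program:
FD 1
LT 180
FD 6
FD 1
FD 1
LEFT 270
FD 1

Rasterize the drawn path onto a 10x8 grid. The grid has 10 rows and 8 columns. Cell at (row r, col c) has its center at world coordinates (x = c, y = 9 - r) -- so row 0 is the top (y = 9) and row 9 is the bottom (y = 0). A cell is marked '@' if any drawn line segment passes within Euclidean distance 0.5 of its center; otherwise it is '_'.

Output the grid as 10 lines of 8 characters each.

Segment 0: (1,1) -> (1,0)
Segment 1: (1,0) -> (1,6)
Segment 2: (1,6) -> (1,7)
Segment 3: (1,7) -> (1,8)
Segment 4: (1,8) -> (2,8)

Answer: ________
_@@_____
_@______
_@______
_@______
_@______
_@______
_@______
_@______
_@______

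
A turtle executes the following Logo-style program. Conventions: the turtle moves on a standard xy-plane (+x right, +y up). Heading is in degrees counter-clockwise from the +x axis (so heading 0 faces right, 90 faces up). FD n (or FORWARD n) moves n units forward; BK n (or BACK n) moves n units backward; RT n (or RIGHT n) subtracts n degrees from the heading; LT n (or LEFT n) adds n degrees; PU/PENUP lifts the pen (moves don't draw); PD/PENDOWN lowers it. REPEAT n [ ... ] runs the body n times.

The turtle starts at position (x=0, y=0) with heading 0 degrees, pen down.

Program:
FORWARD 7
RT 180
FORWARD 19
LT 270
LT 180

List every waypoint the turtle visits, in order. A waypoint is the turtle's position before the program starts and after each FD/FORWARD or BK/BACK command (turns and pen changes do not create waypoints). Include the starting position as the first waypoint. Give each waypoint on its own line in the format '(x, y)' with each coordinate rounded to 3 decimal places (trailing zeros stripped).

Answer: (0, 0)
(7, 0)
(-12, 0)

Derivation:
Executing turtle program step by step:
Start: pos=(0,0), heading=0, pen down
FD 7: (0,0) -> (7,0) [heading=0, draw]
RT 180: heading 0 -> 180
FD 19: (7,0) -> (-12,0) [heading=180, draw]
LT 270: heading 180 -> 90
LT 180: heading 90 -> 270
Final: pos=(-12,0), heading=270, 2 segment(s) drawn
Waypoints (3 total):
(0, 0)
(7, 0)
(-12, 0)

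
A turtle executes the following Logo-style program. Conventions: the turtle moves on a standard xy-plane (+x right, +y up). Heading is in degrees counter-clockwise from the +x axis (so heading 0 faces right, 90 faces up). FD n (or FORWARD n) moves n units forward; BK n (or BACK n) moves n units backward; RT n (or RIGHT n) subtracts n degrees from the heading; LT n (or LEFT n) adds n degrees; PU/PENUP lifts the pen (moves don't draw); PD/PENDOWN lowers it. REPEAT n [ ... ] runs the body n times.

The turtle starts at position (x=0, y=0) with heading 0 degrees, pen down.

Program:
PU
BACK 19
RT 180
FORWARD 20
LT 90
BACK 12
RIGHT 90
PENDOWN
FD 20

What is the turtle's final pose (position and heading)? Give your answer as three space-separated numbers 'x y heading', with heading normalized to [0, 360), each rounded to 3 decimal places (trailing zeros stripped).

Answer: -59 12 180

Derivation:
Executing turtle program step by step:
Start: pos=(0,0), heading=0, pen down
PU: pen up
BK 19: (0,0) -> (-19,0) [heading=0, move]
RT 180: heading 0 -> 180
FD 20: (-19,0) -> (-39,0) [heading=180, move]
LT 90: heading 180 -> 270
BK 12: (-39,0) -> (-39,12) [heading=270, move]
RT 90: heading 270 -> 180
PD: pen down
FD 20: (-39,12) -> (-59,12) [heading=180, draw]
Final: pos=(-59,12), heading=180, 1 segment(s) drawn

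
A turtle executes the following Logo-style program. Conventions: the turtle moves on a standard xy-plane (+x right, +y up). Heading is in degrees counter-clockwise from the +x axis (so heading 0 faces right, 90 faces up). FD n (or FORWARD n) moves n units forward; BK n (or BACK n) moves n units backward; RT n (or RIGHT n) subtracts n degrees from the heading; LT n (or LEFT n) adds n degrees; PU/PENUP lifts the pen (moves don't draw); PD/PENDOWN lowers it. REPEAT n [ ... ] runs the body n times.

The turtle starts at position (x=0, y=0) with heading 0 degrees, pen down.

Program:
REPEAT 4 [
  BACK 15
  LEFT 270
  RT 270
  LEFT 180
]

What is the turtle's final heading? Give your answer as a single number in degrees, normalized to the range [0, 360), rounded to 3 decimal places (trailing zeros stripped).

Answer: 0

Derivation:
Executing turtle program step by step:
Start: pos=(0,0), heading=0, pen down
REPEAT 4 [
  -- iteration 1/4 --
  BK 15: (0,0) -> (-15,0) [heading=0, draw]
  LT 270: heading 0 -> 270
  RT 270: heading 270 -> 0
  LT 180: heading 0 -> 180
  -- iteration 2/4 --
  BK 15: (-15,0) -> (0,0) [heading=180, draw]
  LT 270: heading 180 -> 90
  RT 270: heading 90 -> 180
  LT 180: heading 180 -> 0
  -- iteration 3/4 --
  BK 15: (0,0) -> (-15,0) [heading=0, draw]
  LT 270: heading 0 -> 270
  RT 270: heading 270 -> 0
  LT 180: heading 0 -> 180
  -- iteration 4/4 --
  BK 15: (-15,0) -> (0,0) [heading=180, draw]
  LT 270: heading 180 -> 90
  RT 270: heading 90 -> 180
  LT 180: heading 180 -> 0
]
Final: pos=(0,0), heading=0, 4 segment(s) drawn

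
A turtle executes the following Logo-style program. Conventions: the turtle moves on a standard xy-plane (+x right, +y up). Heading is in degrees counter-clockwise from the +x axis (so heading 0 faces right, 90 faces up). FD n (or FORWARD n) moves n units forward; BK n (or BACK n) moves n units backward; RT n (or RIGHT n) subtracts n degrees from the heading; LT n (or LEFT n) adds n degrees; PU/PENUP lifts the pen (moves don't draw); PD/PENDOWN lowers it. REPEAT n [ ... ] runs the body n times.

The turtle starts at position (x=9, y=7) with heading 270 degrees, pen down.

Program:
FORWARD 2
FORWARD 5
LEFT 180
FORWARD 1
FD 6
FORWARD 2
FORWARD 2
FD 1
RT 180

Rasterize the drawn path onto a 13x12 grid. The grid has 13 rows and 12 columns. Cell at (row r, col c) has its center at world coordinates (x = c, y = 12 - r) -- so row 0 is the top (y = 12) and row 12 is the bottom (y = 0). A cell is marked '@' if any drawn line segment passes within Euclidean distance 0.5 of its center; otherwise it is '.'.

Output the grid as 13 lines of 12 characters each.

Answer: .........@..
.........@..
.........@..
.........@..
.........@..
.........@..
.........@..
.........@..
.........@..
.........@..
.........@..
.........@..
.........@..

Derivation:
Segment 0: (9,7) -> (9,5)
Segment 1: (9,5) -> (9,0)
Segment 2: (9,0) -> (9,1)
Segment 3: (9,1) -> (9,7)
Segment 4: (9,7) -> (9,9)
Segment 5: (9,9) -> (9,11)
Segment 6: (9,11) -> (9,12)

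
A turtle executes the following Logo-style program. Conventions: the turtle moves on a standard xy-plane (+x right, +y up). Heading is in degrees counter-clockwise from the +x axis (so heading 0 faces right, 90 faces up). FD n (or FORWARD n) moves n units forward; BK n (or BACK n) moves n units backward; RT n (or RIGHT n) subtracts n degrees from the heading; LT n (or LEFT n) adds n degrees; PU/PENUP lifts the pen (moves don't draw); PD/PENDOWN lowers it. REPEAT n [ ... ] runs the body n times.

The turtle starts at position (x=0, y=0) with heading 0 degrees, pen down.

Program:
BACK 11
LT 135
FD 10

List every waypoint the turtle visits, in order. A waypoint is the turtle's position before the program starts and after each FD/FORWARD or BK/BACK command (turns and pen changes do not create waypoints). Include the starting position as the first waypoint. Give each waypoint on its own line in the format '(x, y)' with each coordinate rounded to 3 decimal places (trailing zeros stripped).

Executing turtle program step by step:
Start: pos=(0,0), heading=0, pen down
BK 11: (0,0) -> (-11,0) [heading=0, draw]
LT 135: heading 0 -> 135
FD 10: (-11,0) -> (-18.071,7.071) [heading=135, draw]
Final: pos=(-18.071,7.071), heading=135, 2 segment(s) drawn
Waypoints (3 total):
(0, 0)
(-11, 0)
(-18.071, 7.071)

Answer: (0, 0)
(-11, 0)
(-18.071, 7.071)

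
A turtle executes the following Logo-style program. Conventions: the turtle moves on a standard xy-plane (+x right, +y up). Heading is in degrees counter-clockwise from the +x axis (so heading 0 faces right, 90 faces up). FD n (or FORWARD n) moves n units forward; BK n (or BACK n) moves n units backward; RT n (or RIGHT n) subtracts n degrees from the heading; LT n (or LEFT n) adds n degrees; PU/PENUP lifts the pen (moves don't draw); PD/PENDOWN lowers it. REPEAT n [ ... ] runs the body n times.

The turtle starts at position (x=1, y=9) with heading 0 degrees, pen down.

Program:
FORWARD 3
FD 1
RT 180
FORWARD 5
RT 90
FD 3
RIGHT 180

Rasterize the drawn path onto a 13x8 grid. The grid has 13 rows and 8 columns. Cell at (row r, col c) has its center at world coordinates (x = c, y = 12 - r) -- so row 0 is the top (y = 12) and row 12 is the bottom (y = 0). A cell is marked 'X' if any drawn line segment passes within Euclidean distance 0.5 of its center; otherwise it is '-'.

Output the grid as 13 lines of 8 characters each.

Answer: X-------
X-------
X-------
XXXXXX--
--------
--------
--------
--------
--------
--------
--------
--------
--------

Derivation:
Segment 0: (1,9) -> (4,9)
Segment 1: (4,9) -> (5,9)
Segment 2: (5,9) -> (0,9)
Segment 3: (0,9) -> (-0,12)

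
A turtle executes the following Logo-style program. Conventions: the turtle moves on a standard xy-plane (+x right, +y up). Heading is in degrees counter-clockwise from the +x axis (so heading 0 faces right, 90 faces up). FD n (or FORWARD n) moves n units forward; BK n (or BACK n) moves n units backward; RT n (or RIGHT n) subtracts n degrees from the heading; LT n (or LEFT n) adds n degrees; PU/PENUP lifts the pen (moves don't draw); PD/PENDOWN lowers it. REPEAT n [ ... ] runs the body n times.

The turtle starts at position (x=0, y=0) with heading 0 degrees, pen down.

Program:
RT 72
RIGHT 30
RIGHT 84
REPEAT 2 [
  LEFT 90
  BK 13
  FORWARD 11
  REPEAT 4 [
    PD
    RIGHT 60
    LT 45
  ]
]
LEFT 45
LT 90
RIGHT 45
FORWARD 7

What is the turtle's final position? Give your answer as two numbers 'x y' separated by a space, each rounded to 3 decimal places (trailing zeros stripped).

Executing turtle program step by step:
Start: pos=(0,0), heading=0, pen down
RT 72: heading 0 -> 288
RT 30: heading 288 -> 258
RT 84: heading 258 -> 174
REPEAT 2 [
  -- iteration 1/2 --
  LT 90: heading 174 -> 264
  BK 13: (0,0) -> (1.359,12.929) [heading=264, draw]
  FD 11: (1.359,12.929) -> (0.209,1.989) [heading=264, draw]
  REPEAT 4 [
    -- iteration 1/4 --
    PD: pen down
    RT 60: heading 264 -> 204
    LT 45: heading 204 -> 249
    -- iteration 2/4 --
    PD: pen down
    RT 60: heading 249 -> 189
    LT 45: heading 189 -> 234
    -- iteration 3/4 --
    PD: pen down
    RT 60: heading 234 -> 174
    LT 45: heading 174 -> 219
    -- iteration 4/4 --
    PD: pen down
    RT 60: heading 219 -> 159
    LT 45: heading 159 -> 204
  ]
  -- iteration 2/2 --
  LT 90: heading 204 -> 294
  BK 13: (0.209,1.989) -> (-5.079,13.865) [heading=294, draw]
  FD 11: (-5.079,13.865) -> (-0.604,3.816) [heading=294, draw]
  REPEAT 4 [
    -- iteration 1/4 --
    PD: pen down
    RT 60: heading 294 -> 234
    LT 45: heading 234 -> 279
    -- iteration 2/4 --
    PD: pen down
    RT 60: heading 279 -> 219
    LT 45: heading 219 -> 264
    -- iteration 3/4 --
    PD: pen down
    RT 60: heading 264 -> 204
    LT 45: heading 204 -> 249
    -- iteration 4/4 --
    PD: pen down
    RT 60: heading 249 -> 189
    LT 45: heading 189 -> 234
  ]
]
LT 45: heading 234 -> 279
LT 90: heading 279 -> 9
RT 45: heading 9 -> 324
FD 7: (-0.604,3.816) -> (5.059,-0.298) [heading=324, draw]
Final: pos=(5.059,-0.298), heading=324, 5 segment(s) drawn

Answer: 5.059 -0.298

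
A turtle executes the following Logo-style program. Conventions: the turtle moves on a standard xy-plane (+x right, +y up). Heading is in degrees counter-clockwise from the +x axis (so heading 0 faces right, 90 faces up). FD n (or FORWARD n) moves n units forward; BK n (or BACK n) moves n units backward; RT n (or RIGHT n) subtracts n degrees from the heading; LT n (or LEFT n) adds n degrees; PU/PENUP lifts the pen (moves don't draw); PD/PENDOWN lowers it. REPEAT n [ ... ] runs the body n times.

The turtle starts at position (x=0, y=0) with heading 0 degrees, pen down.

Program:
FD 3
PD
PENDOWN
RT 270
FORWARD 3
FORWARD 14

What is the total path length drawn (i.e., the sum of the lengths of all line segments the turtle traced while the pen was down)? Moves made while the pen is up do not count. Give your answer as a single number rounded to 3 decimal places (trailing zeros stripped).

Executing turtle program step by step:
Start: pos=(0,0), heading=0, pen down
FD 3: (0,0) -> (3,0) [heading=0, draw]
PD: pen down
PD: pen down
RT 270: heading 0 -> 90
FD 3: (3,0) -> (3,3) [heading=90, draw]
FD 14: (3,3) -> (3,17) [heading=90, draw]
Final: pos=(3,17), heading=90, 3 segment(s) drawn

Segment lengths:
  seg 1: (0,0) -> (3,0), length = 3
  seg 2: (3,0) -> (3,3), length = 3
  seg 3: (3,3) -> (3,17), length = 14
Total = 20

Answer: 20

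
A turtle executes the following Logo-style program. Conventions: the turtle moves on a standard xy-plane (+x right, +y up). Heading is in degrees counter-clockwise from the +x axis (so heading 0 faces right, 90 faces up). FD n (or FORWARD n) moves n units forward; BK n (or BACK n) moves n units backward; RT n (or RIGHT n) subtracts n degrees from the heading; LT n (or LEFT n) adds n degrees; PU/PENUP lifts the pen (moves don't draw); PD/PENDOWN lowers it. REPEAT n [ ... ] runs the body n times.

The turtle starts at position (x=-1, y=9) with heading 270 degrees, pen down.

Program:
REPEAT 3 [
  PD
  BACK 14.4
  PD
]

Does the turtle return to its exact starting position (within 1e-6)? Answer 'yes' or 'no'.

Executing turtle program step by step:
Start: pos=(-1,9), heading=270, pen down
REPEAT 3 [
  -- iteration 1/3 --
  PD: pen down
  BK 14.4: (-1,9) -> (-1,23.4) [heading=270, draw]
  PD: pen down
  -- iteration 2/3 --
  PD: pen down
  BK 14.4: (-1,23.4) -> (-1,37.8) [heading=270, draw]
  PD: pen down
  -- iteration 3/3 --
  PD: pen down
  BK 14.4: (-1,37.8) -> (-1,52.2) [heading=270, draw]
  PD: pen down
]
Final: pos=(-1,52.2), heading=270, 3 segment(s) drawn

Start position: (-1, 9)
Final position: (-1, 52.2)
Distance = 43.2; >= 1e-6 -> NOT closed

Answer: no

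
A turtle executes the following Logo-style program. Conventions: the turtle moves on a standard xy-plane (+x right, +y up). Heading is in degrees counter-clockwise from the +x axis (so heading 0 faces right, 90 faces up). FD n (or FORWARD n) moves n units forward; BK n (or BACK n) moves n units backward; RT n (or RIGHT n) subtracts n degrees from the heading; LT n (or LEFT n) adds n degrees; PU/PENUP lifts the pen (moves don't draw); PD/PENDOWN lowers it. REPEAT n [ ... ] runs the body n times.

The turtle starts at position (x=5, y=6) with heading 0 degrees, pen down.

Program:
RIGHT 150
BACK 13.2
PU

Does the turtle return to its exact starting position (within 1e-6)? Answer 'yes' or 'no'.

Answer: no

Derivation:
Executing turtle program step by step:
Start: pos=(5,6), heading=0, pen down
RT 150: heading 0 -> 210
BK 13.2: (5,6) -> (16.432,12.6) [heading=210, draw]
PU: pen up
Final: pos=(16.432,12.6), heading=210, 1 segment(s) drawn

Start position: (5, 6)
Final position: (16.432, 12.6)
Distance = 13.2; >= 1e-6 -> NOT closed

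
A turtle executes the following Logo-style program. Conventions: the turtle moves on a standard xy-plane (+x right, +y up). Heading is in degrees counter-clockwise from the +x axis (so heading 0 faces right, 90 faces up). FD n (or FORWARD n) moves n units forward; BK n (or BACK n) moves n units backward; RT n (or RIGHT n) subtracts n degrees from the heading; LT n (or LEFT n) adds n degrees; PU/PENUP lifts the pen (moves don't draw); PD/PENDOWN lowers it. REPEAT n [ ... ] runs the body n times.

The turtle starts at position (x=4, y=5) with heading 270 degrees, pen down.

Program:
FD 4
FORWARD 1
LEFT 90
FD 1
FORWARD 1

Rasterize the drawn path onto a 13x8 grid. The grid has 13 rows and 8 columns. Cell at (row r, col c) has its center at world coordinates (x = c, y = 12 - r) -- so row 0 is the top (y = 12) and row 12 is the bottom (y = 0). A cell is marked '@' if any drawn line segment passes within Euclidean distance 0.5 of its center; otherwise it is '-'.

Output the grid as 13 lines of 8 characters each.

Answer: --------
--------
--------
--------
--------
--------
--------
----@---
----@---
----@---
----@---
----@---
----@@@-

Derivation:
Segment 0: (4,5) -> (4,1)
Segment 1: (4,1) -> (4,0)
Segment 2: (4,0) -> (5,-0)
Segment 3: (5,-0) -> (6,-0)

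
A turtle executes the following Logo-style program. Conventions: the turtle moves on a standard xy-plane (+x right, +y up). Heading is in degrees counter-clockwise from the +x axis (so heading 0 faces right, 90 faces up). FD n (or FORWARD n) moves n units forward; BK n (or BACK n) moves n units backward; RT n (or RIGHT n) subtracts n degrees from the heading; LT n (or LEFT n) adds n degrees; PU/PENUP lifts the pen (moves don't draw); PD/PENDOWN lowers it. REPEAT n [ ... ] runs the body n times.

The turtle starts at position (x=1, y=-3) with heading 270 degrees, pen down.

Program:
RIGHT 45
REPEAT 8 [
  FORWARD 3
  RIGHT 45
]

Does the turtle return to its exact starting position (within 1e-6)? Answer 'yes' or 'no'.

Executing turtle program step by step:
Start: pos=(1,-3), heading=270, pen down
RT 45: heading 270 -> 225
REPEAT 8 [
  -- iteration 1/8 --
  FD 3: (1,-3) -> (-1.121,-5.121) [heading=225, draw]
  RT 45: heading 225 -> 180
  -- iteration 2/8 --
  FD 3: (-1.121,-5.121) -> (-4.121,-5.121) [heading=180, draw]
  RT 45: heading 180 -> 135
  -- iteration 3/8 --
  FD 3: (-4.121,-5.121) -> (-6.243,-3) [heading=135, draw]
  RT 45: heading 135 -> 90
  -- iteration 4/8 --
  FD 3: (-6.243,-3) -> (-6.243,0) [heading=90, draw]
  RT 45: heading 90 -> 45
  -- iteration 5/8 --
  FD 3: (-6.243,0) -> (-4.121,2.121) [heading=45, draw]
  RT 45: heading 45 -> 0
  -- iteration 6/8 --
  FD 3: (-4.121,2.121) -> (-1.121,2.121) [heading=0, draw]
  RT 45: heading 0 -> 315
  -- iteration 7/8 --
  FD 3: (-1.121,2.121) -> (1,0) [heading=315, draw]
  RT 45: heading 315 -> 270
  -- iteration 8/8 --
  FD 3: (1,0) -> (1,-3) [heading=270, draw]
  RT 45: heading 270 -> 225
]
Final: pos=(1,-3), heading=225, 8 segment(s) drawn

Start position: (1, -3)
Final position: (1, -3)
Distance = 0; < 1e-6 -> CLOSED

Answer: yes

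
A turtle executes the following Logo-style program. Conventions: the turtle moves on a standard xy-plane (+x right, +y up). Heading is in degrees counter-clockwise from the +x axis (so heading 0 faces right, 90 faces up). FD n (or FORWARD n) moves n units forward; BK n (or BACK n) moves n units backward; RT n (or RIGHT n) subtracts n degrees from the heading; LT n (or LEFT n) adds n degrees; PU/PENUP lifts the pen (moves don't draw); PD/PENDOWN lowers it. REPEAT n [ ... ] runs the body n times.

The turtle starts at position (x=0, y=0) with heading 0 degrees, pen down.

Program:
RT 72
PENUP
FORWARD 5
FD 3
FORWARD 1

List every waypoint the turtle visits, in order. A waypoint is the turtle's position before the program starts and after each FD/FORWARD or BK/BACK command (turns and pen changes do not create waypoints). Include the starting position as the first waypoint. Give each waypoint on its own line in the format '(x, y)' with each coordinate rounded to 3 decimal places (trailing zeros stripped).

Executing turtle program step by step:
Start: pos=(0,0), heading=0, pen down
RT 72: heading 0 -> 288
PU: pen up
FD 5: (0,0) -> (1.545,-4.755) [heading=288, move]
FD 3: (1.545,-4.755) -> (2.472,-7.608) [heading=288, move]
FD 1: (2.472,-7.608) -> (2.781,-8.56) [heading=288, move]
Final: pos=(2.781,-8.56), heading=288, 0 segment(s) drawn
Waypoints (4 total):
(0, 0)
(1.545, -4.755)
(2.472, -7.608)
(2.781, -8.56)

Answer: (0, 0)
(1.545, -4.755)
(2.472, -7.608)
(2.781, -8.56)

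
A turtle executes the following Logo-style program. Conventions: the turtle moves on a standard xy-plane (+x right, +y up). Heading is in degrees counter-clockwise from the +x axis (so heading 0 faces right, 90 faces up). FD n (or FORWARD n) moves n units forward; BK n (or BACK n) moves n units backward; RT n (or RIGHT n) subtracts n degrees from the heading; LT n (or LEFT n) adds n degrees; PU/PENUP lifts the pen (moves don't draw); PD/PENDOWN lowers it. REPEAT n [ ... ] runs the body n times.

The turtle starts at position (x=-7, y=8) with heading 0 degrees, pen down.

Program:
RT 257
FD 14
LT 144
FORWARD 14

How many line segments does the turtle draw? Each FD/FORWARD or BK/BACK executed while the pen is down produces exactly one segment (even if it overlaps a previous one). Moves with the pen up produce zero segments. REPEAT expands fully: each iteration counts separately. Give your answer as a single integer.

Answer: 2

Derivation:
Executing turtle program step by step:
Start: pos=(-7,8), heading=0, pen down
RT 257: heading 0 -> 103
FD 14: (-7,8) -> (-10.149,21.641) [heading=103, draw]
LT 144: heading 103 -> 247
FD 14: (-10.149,21.641) -> (-15.62,8.754) [heading=247, draw]
Final: pos=(-15.62,8.754), heading=247, 2 segment(s) drawn
Segments drawn: 2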